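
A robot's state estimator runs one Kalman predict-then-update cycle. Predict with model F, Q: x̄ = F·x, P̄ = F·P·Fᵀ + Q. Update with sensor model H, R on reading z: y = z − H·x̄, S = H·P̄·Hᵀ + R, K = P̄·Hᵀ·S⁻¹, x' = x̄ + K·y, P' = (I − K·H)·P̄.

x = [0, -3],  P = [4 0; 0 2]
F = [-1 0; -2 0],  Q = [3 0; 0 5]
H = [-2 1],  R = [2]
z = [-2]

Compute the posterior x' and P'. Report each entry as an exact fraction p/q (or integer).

x' = [12/19, -10/19]
P' = [97/19 182/19; 182/19 374/19]

x̄ = F·x = [0, 0]
P̄ = F·P·Fᵀ + Q = [7 8; 8 21]
y = z − H·x̄ = [-2]
S = H·P̄·Hᵀ + R = [19]
K = P̄·Hᵀ·S⁻¹ = [-6/19; 5/19]
x' = x̄ + K·y = [12/19, -10/19]
P' = (I − K·H)·P̄ = [97/19 182/19; 182/19 374/19]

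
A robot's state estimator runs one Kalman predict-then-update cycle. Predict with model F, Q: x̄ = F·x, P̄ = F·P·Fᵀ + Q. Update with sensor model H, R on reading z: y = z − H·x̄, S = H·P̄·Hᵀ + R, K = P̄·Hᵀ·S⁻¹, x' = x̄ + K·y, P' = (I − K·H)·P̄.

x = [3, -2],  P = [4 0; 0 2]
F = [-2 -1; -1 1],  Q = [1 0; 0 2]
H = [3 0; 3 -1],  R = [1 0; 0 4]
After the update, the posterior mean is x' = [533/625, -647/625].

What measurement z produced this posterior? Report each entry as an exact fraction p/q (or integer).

z = [3, 2]

x̄ = F·x = [-4, -5]
P̄ = F·P·Fᵀ + Q = [19 6; 6 8]
S = H·P̄·Hᵀ + R = [172 153; 153 147]
K = P̄·Hᵀ·S⁻¹ = [192/625 17/625; 372/625 -1034/1875]
x' − x̄ = [3033/625, 2478/625] = K·y
y = (KᵀK)⁻¹·Kᵀ·(x' − x̄) = [15, 9]
z = y + H·x̄ = [15, 9] + [-12, -7] = [3, 2]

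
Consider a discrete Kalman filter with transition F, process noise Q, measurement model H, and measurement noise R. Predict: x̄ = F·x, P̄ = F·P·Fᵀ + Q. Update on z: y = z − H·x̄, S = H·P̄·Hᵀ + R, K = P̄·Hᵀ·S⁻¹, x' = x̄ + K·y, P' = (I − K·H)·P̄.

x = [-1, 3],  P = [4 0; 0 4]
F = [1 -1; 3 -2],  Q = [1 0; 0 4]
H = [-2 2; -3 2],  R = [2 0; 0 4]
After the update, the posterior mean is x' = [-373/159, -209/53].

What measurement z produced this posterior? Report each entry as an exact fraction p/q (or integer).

x̄ = F·x = [-4, -9]
P̄ = F·P·Fᵀ + Q = [9 20; 20 56]
S = H·P̄·Hᵀ + R = [102 78; 78 69]
K = P̄·Hᵀ·S⁻¹ = [28/53 -65/159; 152/159 -52/159]
x' − x̄ = [263/159, 268/53] = K·y
y = (KᵀK)⁻¹·Kᵀ·(x' − x̄) = [7, 5]
z = y + H·x̄ = [7, 5] + [-10, -6] = [-3, -1]

z = [-3, -1]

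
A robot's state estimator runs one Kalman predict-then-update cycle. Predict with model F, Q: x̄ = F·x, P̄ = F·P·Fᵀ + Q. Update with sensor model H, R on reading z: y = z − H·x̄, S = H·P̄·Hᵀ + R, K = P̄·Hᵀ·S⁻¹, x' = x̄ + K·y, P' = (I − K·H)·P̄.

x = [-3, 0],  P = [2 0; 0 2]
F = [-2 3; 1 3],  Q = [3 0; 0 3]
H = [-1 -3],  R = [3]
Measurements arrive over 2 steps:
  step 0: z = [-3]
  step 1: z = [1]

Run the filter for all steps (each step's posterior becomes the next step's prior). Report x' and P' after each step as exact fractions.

step 0: x' = [2364/323, -471/323], P' = [4326/323 -1371/323; -1371/323 540/323]
step 1: x' = [-2341/183, 77419/19947], P' = [2287/61 -721/61; -721/61 26875/6649]

step 0: x̄ = F·x = [6, -3]
step 0: P̄ = F·P·Fᵀ + Q = [29 14; 14 23]
step 0: y = z − H·x̄ = [-6]
step 0: S = H·P̄·Hᵀ + R = [323]
step 0: K = P̄·Hᵀ·S⁻¹ = [-71/323; -83/323]
step 0: x' = x̄ + K·y = [2364/323, -471/323]
step 0: P' = (I − K·H)·P̄ = [4326/323 -1371/323; -1371/323 540/323]
step 1: x̄ = F·x = [-6141/323, 951/323]
step 1: P̄ = F·P·Fᵀ + Q = [39585/323 321/323; 321/323 1929/323]
step 1: y = z − H·x̄ = [-2965/323]
step 1: S = H·P̄·Hᵀ + R = [59841/323]
step 1: K = P̄·Hᵀ·S⁻¹ = [-124/183; -2036/19947]
step 1: x' = x̄ + K·y = [-2341/183, 77419/19947]
step 1: P' = (I − K·H)·P̄ = [2287/61 -721/61; -721/61 26875/6649]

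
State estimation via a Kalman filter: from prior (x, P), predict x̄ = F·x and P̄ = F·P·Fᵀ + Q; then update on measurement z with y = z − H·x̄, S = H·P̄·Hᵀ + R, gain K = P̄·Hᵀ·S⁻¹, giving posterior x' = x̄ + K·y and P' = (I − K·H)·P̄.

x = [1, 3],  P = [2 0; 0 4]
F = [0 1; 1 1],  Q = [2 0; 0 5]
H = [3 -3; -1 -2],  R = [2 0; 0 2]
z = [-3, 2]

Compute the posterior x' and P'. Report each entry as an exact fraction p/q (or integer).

x' = [-2435/2174, -417/2174]
P' = [331/1087 179/1087; 179/1087 261/1087]

x̄ = F·x = [3, 4]
P̄ = F·P·Fᵀ + Q = [6 4; 4 11]
y = z − H·x̄ = [0, 13]
S = H·P̄·Hᵀ + R = [83 36; 36 68]
K = P̄·Hᵀ·S⁻¹ = [228/1087 -689/2174; -123/1087 -701/2174]
x' = x̄ + K·y = [-2435/2174, -417/2174]
P' = (I − K·H)·P̄ = [331/1087 179/1087; 179/1087 261/1087]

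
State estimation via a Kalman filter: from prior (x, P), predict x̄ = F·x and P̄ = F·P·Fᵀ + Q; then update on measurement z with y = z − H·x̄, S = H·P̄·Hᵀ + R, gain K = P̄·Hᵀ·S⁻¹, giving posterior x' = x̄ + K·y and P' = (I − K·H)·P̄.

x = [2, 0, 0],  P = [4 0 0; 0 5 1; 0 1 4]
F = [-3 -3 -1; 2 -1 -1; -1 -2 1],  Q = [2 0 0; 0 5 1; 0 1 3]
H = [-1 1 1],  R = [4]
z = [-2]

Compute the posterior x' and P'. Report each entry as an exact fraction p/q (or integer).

x' = [11/14, 1/14, -17/21]
P' = [1521/28 599/28 423/14; 599/28 533/28 55/14; 423/14 55/14 542/21]

x̄ = F·x = [-6, 4, -2]
P̄ = F·P·Fᵀ + Q = [93 -1 37; -1 32 0; 37 0 27]
y = z − H·x̄ = [-10]
S = H·P̄·Hᵀ + R = [84]
K = P̄·Hᵀ·S⁻¹ = [-19/28; 11/28; -5/42]
x' = x̄ + K·y = [11/14, 1/14, -17/21]
P' = (I − K·H)·P̄ = [1521/28 599/28 423/14; 599/28 533/28 55/14; 423/14 55/14 542/21]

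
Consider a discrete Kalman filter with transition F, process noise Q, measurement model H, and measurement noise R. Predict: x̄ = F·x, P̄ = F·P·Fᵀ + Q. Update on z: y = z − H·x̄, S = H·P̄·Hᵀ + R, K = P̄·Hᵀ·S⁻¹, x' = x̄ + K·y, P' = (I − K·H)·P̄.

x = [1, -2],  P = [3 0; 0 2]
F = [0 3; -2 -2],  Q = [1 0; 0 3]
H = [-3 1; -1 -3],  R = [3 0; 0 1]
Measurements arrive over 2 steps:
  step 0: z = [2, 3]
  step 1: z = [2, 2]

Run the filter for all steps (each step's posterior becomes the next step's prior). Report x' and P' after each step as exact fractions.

step 0: x̄ = F·x = [-6, 2]
step 0: P̄ = F·P·Fᵀ + Q = [19 -12; -12 23]
step 0: y = z − H·x̄ = [-18, 3]
step 0: S = H·P̄·Hᵀ + R = [269 -108; -108 155]
step 0: K = P̄·Hᵀ·S⁻¹ = [-8859/30031 -2879/30031; 2989/30031 -8961/30031]
step 0: x' = x̄ + K·y = [-29361/30031, -20623/30031]
step 0: P' = (I − K·H)·P̄ = [8261/30031 -1794/30031; -1794/30031 3585/30031]
step 1: x̄ = F·x = [-61869/30031, 99968/30031]
step 1: P̄ = F·P·Fᵀ + Q = [62296/30031 -10746/30031; -10746/30031 123125/30031]
step 1: y = z − H·x̄ = [-225513/30031, 298097/30031]
step 1: S = H·P̄·Hᵀ + R = [838358/30031 -268455/30031; -268455/30031 1135976/30031]
step 1: K = P̄·Hᵀ·S⁻¹ = [-7744554/29312593 -2605814/29312593; 2671003/29312593 -8622807/29312593]
step 1: x' = x̄ + K·y = [-28098583/29312593, -8073574/29312593]
step 1: P' = (I − K·H)·P̄ = [7230680/29312593 -1541622/29312593; -1541622/29312593 3388143/29312593]

step 0: x' = [-29361/30031, -20623/30031], P' = [8261/30031 -1794/30031; -1794/30031 3585/30031]
step 1: x' = [-28098583/29312593, -8073574/29312593], P' = [7230680/29312593 -1541622/29312593; -1541622/29312593 3388143/29312593]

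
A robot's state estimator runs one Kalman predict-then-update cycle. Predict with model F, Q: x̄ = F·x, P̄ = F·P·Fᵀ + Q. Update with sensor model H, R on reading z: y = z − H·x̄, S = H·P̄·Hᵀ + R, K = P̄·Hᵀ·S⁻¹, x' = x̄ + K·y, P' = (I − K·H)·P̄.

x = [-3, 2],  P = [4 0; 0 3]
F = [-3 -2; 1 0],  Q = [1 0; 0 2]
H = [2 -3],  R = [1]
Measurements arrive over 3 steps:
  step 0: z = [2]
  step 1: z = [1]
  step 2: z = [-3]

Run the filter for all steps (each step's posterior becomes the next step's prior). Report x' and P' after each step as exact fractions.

step 0: x̄ = F·x = [5, -3]
step 0: P̄ = F·P·Fᵀ + Q = [49 -12; -12 6]
step 0: y = z − H·x̄ = [-17]
step 0: S = H·P̄·Hᵀ + R = [395]
step 0: K = P̄·Hᵀ·S⁻¹ = [134/395; -42/395]
step 0: x' = x̄ + K·y = [-303/395, -471/395]
step 0: P' = (I − K·H)·P̄ = [1399/395 888/395; 888/395 606/395]
step 1: x̄ = F·x = [1851/395, -303/395]
step 1: P̄ = F·P·Fᵀ + Q = [26066/395 -5973/395; -5973/395 2189/395]
step 1: y = z − H·x̄ = [-4216/395]
step 1: S = H·P̄·Hᵀ + R = [196036/395]
step 1: K = P̄·Hᵀ·S⁻¹ = [70051/196036; -18513/196036]
step 1: x' = x̄ + K·y = [42739/49009, 11805/49009]
step 1: P' = (I − K·H)·P̄ = [513245/196036 318813/196036; 318813/196036 218713/196036]
step 2: x̄ = F·x = [-151827/49009, 42739/49009]
step 2: P̄ = F·P·Fᵀ + Q = [9515849/196036 -2177361/196036; -2177361/196036 905317/196036]
step 2: y = z − H·x̄ = [284844/49009]
step 2: S = H·P̄·Hᵀ + R = [72535617/196036]
step 2: K = P̄·Hᵀ·S⁻¹ = [25563781/72535617; -2356891/24178539]
step 2: x' = x̄ + K·y = [-3625355/3454077, 351753/1151359]
step 2: P' = (I − K·H)·P̄ = [187369052/72535617 38797147/24178539; 38797147/24178539 8883465/8059513]

step 0: x' = [-303/395, -471/395], P' = [1399/395 888/395; 888/395 606/395]
step 1: x' = [42739/49009, 11805/49009], P' = [513245/196036 318813/196036; 318813/196036 218713/196036]
step 2: x' = [-3625355/3454077, 351753/1151359], P' = [187369052/72535617 38797147/24178539; 38797147/24178539 8883465/8059513]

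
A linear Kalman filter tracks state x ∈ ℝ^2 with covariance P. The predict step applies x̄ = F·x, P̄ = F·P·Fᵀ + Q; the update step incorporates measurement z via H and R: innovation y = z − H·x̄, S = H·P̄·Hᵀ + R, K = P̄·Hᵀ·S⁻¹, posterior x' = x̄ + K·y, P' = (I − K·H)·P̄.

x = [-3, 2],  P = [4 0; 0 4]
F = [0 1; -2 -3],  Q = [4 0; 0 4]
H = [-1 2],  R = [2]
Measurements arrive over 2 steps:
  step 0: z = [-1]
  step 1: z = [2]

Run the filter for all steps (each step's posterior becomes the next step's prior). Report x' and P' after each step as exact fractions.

step 0: x̄ = F·x = [2, 0]
step 0: P̄ = F·P·Fᵀ + Q = [8 -12; -12 56]
step 0: y = z − H·x̄ = [1]
step 0: S = H·P̄·Hᵀ + R = [282]
step 0: K = P̄·Hᵀ·S⁻¹ = [-16/141; 62/141]
step 0: x' = x̄ + K·y = [266/141, 62/141]
step 0: P' = (I − K·H)·P̄ = [616/141 292/141; 292/141 208/141]
step 1: x̄ = F·x = [62/141, -718/141]
step 1: P̄ = F·P·Fᵀ + Q = [772/141 -1208/141; -1208/141 8404/141]
step 1: y = z − H·x̄ = [1780/141]
step 1: S = H·P̄·Hᵀ + R = [39502/141]
step 1: K = P̄·Hᵀ·S⁻¹ = [-1594/19751; 9008/19751]
step 1: x' = x̄ + K·y = [-11438/19751, 13142/19751]
step 1: P' = (I − K·H)·P̄ = [72100/19751 34456/19751; 34456/19751 26236/19751]

step 0: x' = [266/141, 62/141], P' = [616/141 292/141; 292/141 208/141]
step 1: x' = [-11438/19751, 13142/19751], P' = [72100/19751 34456/19751; 34456/19751 26236/19751]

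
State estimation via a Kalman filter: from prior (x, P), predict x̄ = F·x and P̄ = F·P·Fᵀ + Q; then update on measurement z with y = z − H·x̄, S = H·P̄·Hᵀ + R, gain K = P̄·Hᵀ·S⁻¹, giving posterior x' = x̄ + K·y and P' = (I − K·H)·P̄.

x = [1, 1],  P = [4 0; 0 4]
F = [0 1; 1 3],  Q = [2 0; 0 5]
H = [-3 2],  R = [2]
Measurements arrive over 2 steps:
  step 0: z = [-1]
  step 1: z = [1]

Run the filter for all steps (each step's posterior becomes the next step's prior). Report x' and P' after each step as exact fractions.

step 0: x̄ = F·x = [1, 4]
step 0: P̄ = F·P·Fᵀ + Q = [6 12; 12 45]
step 0: y = z − H·x̄ = [-6]
step 0: S = H·P̄·Hᵀ + R = [92]
step 0: K = P̄·Hᵀ·S⁻¹ = [3/46; 27/46]
step 0: x' = x̄ + K·y = [14/23, 11/23]
step 0: P' = (I − K·H)·P̄ = [129/23 195/23; 195/23 306/23]
step 1: x̄ = F·x = [11/23, 47/23]
step 1: P̄ = F·P·Fᵀ + Q = [352/23 1113/23; 1113/23 4168/23]
step 1: y = z − H·x̄ = [-38/23]
step 1: S = H·P̄·Hᵀ + R = [6530/23]
step 1: K = P̄·Hᵀ·S⁻¹ = [117/653; 4997/6530]
step 1: x' = x̄ + K·y = [119/653, 2544/3265]
step 1: P' = (I − K·H)·P̄ = [4042/653 6180/653; 6180/653 97697/6530]

step 0: x' = [14/23, 11/23], P' = [129/23 195/23; 195/23 306/23]
step 1: x' = [119/653, 2544/3265], P' = [4042/653 6180/653; 6180/653 97697/6530]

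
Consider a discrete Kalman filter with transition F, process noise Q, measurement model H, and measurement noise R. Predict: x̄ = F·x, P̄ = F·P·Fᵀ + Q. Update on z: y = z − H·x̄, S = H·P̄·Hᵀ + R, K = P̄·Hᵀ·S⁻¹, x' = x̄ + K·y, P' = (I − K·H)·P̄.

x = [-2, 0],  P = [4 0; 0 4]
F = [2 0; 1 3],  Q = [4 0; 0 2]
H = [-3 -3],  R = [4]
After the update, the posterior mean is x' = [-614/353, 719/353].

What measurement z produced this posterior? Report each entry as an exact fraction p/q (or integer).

z = [-1]

x̄ = F·x = [-4, -2]
P̄ = F·P·Fᵀ + Q = [20 8; 8 42]
S = H·P̄·Hᵀ + R = [706]
K = P̄·Hᵀ·S⁻¹ = [-42/353; -75/353]
x' − x̄ = [798/353, 1425/353] = K·y
y = (KᵀK)⁻¹·Kᵀ·(x' − x̄) = [-19]
z = y + H·x̄ = [-19] + [18] = [-1]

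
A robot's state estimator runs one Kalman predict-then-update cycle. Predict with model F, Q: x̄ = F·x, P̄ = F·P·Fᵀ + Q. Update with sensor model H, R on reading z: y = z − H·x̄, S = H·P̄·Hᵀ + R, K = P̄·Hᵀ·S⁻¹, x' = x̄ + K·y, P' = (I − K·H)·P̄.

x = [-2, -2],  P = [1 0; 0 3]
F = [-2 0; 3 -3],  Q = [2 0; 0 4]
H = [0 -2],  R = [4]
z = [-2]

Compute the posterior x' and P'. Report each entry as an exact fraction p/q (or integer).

x̄ = F·x = [4, 0]
P̄ = F·P·Fᵀ + Q = [6 -6; -6 40]
y = z − H·x̄ = [-2]
S = H·P̄·Hᵀ + R = [164]
K = P̄·Hᵀ·S⁻¹ = [3/41; -20/41]
x' = x̄ + K·y = [158/41, 40/41]
P' = (I − K·H)·P̄ = [210/41 -6/41; -6/41 40/41]

x' = [158/41, 40/41]
P' = [210/41 -6/41; -6/41 40/41]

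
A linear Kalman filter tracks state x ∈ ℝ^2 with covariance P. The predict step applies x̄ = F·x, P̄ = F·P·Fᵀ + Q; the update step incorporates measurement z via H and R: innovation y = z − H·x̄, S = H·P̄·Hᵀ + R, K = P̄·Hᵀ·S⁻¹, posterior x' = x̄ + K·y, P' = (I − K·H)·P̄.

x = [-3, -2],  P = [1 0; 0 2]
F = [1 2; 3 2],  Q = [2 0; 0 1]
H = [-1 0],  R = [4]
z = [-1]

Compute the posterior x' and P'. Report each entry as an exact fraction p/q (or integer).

x̄ = F·x = [-7, -13]
P̄ = F·P·Fᵀ + Q = [11 11; 11 18]
y = z − H·x̄ = [-8]
S = H·P̄·Hᵀ + R = [15]
K = P̄·Hᵀ·S⁻¹ = [-11/15; -11/15]
x' = x̄ + K·y = [-17/15, -107/15]
P' = (I − K·H)·P̄ = [44/15 44/15; 44/15 149/15]

x' = [-17/15, -107/15]
P' = [44/15 44/15; 44/15 149/15]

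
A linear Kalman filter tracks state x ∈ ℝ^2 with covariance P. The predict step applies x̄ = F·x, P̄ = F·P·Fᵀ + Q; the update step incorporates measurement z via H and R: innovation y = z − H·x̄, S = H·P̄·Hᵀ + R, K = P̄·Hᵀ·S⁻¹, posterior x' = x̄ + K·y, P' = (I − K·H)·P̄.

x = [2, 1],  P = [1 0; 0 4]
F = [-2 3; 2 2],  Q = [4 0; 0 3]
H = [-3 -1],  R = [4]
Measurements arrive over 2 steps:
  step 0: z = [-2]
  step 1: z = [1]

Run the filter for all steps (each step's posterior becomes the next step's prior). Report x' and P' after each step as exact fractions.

step 0: x̄ = F·x = [-1, 6]
step 0: P̄ = F·P·Fᵀ + Q = [44 20; 20 23]
step 0: y = z − H·x̄ = [1]
step 0: S = H·P̄·Hᵀ + R = [543]
step 0: K = P̄·Hᵀ·S⁻¹ = [-152/543; -83/543]
step 0: x' = x̄ + K·y = [-695/543, 3175/543]
step 0: P' = (I − K·H)·P̄ = [788/543 -1756/543; -1756/543 5600/543]
step 1: x̄ = F·x = [10915/543, 4960/543]
step 1: P̄ = F·P·Fᵀ + Q = [76796/543 26936/543; 26936/543 13133/543]
step 1: y = z − H·x̄ = [38248/543]
step 1: S = H·P̄·Hᵀ + R = [868085/543]
step 1: K = P̄·Hᵀ·S⁻¹ = [-257324/868085; -93941/868085]
step 1: x' = x̄ + K·y = [-675839/868085, 1312424/868085]
step 1: P' = (I − K·H)·P̄ = [828388/868085 -1455868/868085; -1455868/868085 4743368/868085]

step 0: x' = [-695/543, 3175/543], P' = [788/543 -1756/543; -1756/543 5600/543]
step 1: x' = [-675839/868085, 1312424/868085], P' = [828388/868085 -1455868/868085; -1455868/868085 4743368/868085]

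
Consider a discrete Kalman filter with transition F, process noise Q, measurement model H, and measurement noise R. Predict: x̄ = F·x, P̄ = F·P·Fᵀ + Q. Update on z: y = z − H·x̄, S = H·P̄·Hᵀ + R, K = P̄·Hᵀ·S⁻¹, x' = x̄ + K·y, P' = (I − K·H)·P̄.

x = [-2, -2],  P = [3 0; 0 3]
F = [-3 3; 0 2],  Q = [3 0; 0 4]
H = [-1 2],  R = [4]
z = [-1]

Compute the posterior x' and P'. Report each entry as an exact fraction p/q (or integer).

x̄ = F·x = [0, -4]
P̄ = F·P·Fᵀ + Q = [57 18; 18 16]
y = z − H·x̄ = [7]
S = H·P̄·Hᵀ + R = [53]
K = P̄·Hᵀ·S⁻¹ = [-21/53; 14/53]
x' = x̄ + K·y = [-147/53, -114/53]
P' = (I − K·H)·P̄ = [2580/53 1248/53; 1248/53 652/53]

x' = [-147/53, -114/53]
P' = [2580/53 1248/53; 1248/53 652/53]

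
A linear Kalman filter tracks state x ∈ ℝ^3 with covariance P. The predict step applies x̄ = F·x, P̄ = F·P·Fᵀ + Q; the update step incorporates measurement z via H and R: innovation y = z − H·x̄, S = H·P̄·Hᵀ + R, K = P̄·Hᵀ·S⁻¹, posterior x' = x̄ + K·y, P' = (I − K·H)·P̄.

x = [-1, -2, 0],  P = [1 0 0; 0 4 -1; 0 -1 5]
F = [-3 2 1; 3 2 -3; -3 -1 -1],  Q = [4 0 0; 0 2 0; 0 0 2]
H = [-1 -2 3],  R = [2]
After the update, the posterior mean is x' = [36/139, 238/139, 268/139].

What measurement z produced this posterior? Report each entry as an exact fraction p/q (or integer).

x̄ = F·x = [-1, -7, 5]
P̄ = F·P·Fᵀ + Q = [30 -4 -1; -4 84 -3; -1 -3 18]
S = H·P̄·Hᵀ + R = [556]
K = P̄·Hᵀ·S⁻¹ = [-25/556; -173/556; 61/556]
x' − x̄ = [175/139, 1211/139, -427/139] = K·y
y = (KᵀK)⁻¹·Kᵀ·(x' − x̄) = [-28]
z = y + H·x̄ = [-28] + [30] = [2]

z = [2]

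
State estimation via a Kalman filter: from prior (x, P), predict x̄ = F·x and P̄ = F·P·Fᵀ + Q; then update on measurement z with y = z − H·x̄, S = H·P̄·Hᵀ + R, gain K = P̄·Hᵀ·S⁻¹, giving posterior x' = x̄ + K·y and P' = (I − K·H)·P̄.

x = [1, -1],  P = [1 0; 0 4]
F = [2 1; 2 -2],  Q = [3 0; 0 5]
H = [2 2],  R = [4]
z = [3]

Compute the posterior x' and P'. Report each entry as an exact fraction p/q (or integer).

x̄ = F·x = [1, 4]
P̄ = F·P·Fᵀ + Q = [11 -4; -4 25]
y = z − H·x̄ = [-7]
S = H·P̄·Hᵀ + R = [116]
K = P̄·Hᵀ·S⁻¹ = [7/58; 21/58]
x' = x̄ + K·y = [9/58, 85/58]
P' = (I − K·H)·P̄ = [270/29 -263/29; -263/29 284/29]

x' = [9/58, 85/58]
P' = [270/29 -263/29; -263/29 284/29]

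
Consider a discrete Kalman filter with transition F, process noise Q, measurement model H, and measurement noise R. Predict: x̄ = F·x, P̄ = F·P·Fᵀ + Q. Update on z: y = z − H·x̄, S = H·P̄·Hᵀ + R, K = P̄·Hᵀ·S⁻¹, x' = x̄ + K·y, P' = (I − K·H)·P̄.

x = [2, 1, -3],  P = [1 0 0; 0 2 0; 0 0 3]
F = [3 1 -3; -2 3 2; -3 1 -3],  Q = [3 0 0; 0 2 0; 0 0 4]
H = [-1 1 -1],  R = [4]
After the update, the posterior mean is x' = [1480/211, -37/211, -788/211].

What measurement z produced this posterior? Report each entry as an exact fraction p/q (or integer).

z = [-3]

x̄ = F·x = [16, -7, 4]
P̄ = F·P·Fᵀ + Q = [41 -18 20; -18 36 -6; 20 -6 42]
S = H·P̄·Hᵀ + R = [211]
K = P̄·Hᵀ·S⁻¹ = [-79/211; 60/211; -68/211]
x' − x̄ = [-1896/211, 1440/211, -1632/211] = K·y
y = (KᵀK)⁻¹·Kᵀ·(x' − x̄) = [24]
z = y + H·x̄ = [24] + [-27] = [-3]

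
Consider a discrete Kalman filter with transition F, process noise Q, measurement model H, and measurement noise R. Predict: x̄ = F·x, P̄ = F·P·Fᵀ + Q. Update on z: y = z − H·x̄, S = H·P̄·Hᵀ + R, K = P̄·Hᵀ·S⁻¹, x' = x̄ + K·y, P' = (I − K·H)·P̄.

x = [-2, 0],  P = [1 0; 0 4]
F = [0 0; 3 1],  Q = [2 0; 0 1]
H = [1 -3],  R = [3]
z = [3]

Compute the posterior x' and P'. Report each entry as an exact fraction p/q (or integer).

x̄ = F·x = [0, -6]
P̄ = F·P·Fᵀ + Q = [2 0; 0 14]
y = z − H·x̄ = [-15]
S = H·P̄·Hᵀ + R = [131]
K = P̄·Hᵀ·S⁻¹ = [2/131; -42/131]
x' = x̄ + K·y = [-30/131, -156/131]
P' = (I − K·H)·P̄ = [258/131 84/131; 84/131 70/131]

x' = [-30/131, -156/131]
P' = [258/131 84/131; 84/131 70/131]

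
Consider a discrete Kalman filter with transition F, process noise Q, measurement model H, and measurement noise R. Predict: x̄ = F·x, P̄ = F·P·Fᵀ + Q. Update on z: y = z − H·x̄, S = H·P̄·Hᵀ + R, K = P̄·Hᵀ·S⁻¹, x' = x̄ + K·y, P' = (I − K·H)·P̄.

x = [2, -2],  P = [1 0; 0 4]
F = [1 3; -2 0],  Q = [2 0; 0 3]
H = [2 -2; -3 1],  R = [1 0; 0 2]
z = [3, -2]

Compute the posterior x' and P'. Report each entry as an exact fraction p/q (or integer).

x' = [-55/846, -1451/846]
P' = [833/1692 985/1692; 985/1692 1529/1692]

x̄ = F·x = [-4, -4]
P̄ = F·P·Fᵀ + Q = [39 -2; -2 7]
y = z − H·x̄ = [3, -10]
S = H·P̄·Hᵀ + R = [201 -264; -264 372]
K = P̄·Hᵀ·S⁻¹ = [-76/423 -757/1692; -272/423 -713/1692]
x' = x̄ + K·y = [-55/846, -1451/846]
P' = (I − K·H)·P̄ = [833/1692 985/1692; 985/1692 1529/1692]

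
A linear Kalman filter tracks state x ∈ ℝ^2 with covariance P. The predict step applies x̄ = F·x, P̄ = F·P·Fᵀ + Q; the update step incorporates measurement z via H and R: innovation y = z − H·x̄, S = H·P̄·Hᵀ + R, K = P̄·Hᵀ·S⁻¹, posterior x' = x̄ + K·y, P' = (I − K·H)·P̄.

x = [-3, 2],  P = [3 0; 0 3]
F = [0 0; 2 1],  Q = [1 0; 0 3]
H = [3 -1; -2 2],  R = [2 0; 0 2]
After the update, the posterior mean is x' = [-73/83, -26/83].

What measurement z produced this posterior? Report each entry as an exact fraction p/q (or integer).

x̄ = F·x = [0, -4]
P̄ = F·P·Fᵀ + Q = [1 0; 0 18]
S = H·P̄·Hᵀ + R = [29 -42; -42 78]
K = P̄·Hᵀ·S⁻¹ = [25/83 34/249; 18/83 48/83]
x' − x̄ = [-73/83, 306/83] = K·y
y = (KᵀK)⁻¹·Kᵀ·(x' − x̄) = [-7, 9]
z = y + H·x̄ = [-7, 9] + [4, -8] = [-3, 1]

z = [-3, 1]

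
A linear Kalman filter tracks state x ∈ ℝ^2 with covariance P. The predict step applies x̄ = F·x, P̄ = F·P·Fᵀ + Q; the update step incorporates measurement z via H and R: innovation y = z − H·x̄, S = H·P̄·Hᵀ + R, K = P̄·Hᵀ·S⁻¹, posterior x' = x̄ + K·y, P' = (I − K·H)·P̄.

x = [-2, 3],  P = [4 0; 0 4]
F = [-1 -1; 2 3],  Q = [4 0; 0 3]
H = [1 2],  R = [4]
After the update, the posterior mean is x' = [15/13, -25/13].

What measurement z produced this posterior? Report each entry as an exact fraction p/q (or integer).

z = [-3]

x̄ = F·x = [-1, 5]
P̄ = F·P·Fᵀ + Q = [12 -20; -20 55]
S = H·P̄·Hᵀ + R = [156]
K = P̄·Hᵀ·S⁻¹ = [-7/39; 15/26]
x' − x̄ = [28/13, -90/13] = K·y
y = (KᵀK)⁻¹·Kᵀ·(x' − x̄) = [-12]
z = y + H·x̄ = [-12] + [9] = [-3]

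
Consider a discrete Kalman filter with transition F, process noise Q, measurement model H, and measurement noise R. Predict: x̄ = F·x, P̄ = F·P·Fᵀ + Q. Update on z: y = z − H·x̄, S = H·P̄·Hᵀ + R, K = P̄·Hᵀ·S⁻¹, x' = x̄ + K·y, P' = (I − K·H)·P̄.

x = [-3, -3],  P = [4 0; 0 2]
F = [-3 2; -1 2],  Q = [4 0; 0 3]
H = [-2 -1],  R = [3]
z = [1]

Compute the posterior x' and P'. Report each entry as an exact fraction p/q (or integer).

x' = [7/5, -109/29]
P' = [8/5 -2; -2 265/58]

x̄ = F·x = [3, -3]
P̄ = F·P·Fᵀ + Q = [48 20; 20 15]
y = z − H·x̄ = [4]
S = H·P̄·Hᵀ + R = [290]
K = P̄·Hᵀ·S⁻¹ = [-2/5; -11/58]
x' = x̄ + K·y = [7/5, -109/29]
P' = (I − K·H)·P̄ = [8/5 -2; -2 265/58]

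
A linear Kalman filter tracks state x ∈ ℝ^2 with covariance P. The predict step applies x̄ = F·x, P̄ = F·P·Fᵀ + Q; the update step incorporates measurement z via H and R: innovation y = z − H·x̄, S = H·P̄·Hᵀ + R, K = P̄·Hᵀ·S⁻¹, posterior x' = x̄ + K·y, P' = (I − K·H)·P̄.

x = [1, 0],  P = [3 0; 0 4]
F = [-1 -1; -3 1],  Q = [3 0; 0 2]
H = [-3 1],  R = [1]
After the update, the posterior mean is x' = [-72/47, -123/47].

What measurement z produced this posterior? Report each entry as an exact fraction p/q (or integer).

x̄ = F·x = [-1, -3]
P̄ = F·P·Fᵀ + Q = [10 5; 5 33]
S = H·P̄·Hᵀ + R = [94]
K = P̄·Hᵀ·S⁻¹ = [-25/94; 9/47]
x' − x̄ = [-25/47, 18/47] = K·y
y = (KᵀK)⁻¹·Kᵀ·(x' − x̄) = [2]
z = y + H·x̄ = [2] + [0] = [2]

z = [2]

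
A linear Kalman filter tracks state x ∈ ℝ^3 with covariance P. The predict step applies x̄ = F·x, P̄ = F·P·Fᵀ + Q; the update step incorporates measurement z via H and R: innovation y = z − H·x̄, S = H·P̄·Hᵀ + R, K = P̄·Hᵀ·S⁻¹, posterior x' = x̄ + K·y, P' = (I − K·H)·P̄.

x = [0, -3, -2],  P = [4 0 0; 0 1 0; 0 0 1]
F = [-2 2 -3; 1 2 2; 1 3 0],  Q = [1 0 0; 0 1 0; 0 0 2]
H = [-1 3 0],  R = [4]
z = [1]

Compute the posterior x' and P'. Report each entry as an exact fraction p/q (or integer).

x' = [-1860/211, -591/211, -907/211]
P' = [2730/211 830/211 1498/211; 830/211 342/211 542/211; 1498/211 542/211 2141/211]

x̄ = F·x = [0, -10, -9]
P̄ = F·P·Fᵀ + Q = [30 -10 -2; -10 13 10; -2 10 15]
y = z − H·x̄ = [31]
S = H·P̄·Hᵀ + R = [211]
K = P̄·Hᵀ·S⁻¹ = [-60/211; 49/211; 32/211]
x' = x̄ + K·y = [-1860/211, -591/211, -907/211]
P' = (I − K·H)·P̄ = [2730/211 830/211 1498/211; 830/211 342/211 542/211; 1498/211 542/211 2141/211]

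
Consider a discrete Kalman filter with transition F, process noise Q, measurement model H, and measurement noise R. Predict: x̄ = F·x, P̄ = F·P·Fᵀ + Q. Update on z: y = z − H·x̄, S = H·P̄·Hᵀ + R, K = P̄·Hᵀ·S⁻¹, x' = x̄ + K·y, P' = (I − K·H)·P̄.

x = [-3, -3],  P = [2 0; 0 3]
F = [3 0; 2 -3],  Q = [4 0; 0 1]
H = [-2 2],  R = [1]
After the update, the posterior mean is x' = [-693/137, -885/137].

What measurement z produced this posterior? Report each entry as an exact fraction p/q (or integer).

z = [-3]

x̄ = F·x = [-9, 3]
P̄ = F·P·Fᵀ + Q = [22 12; 12 36]
S = H·P̄·Hᵀ + R = [137]
K = P̄·Hᵀ·S⁻¹ = [-20/137; 48/137]
x' − x̄ = [540/137, -1296/137] = K·y
y = (KᵀK)⁻¹·Kᵀ·(x' − x̄) = [-27]
z = y + H·x̄ = [-27] + [24] = [-3]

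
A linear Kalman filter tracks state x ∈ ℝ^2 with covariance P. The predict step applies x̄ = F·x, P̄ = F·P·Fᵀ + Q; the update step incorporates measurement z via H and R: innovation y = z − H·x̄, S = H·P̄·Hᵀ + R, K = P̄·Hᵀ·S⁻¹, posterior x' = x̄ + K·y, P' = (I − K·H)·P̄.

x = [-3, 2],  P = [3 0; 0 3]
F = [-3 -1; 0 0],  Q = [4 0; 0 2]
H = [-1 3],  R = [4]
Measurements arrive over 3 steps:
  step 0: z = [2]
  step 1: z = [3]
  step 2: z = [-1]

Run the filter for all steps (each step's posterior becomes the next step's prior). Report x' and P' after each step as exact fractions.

step 0: x' = [43/28, 27/28], P' = [187/14 51/14; 51/14 19/14]
step 1: x' = [-1977/593, -54/593], P' = [11352/593 3096/593; 3096/593 1060/593]
step 2: x' = [127923/68611, 16176/68611], P' = [1365936/68611 372528/68611; 372528/68611 126548/68611]

step 0: x̄ = F·x = [7, 0]
step 0: P̄ = F·P·Fᵀ + Q = [34 0; 0 2]
step 0: y = z − H·x̄ = [9]
step 0: S = H·P̄·Hᵀ + R = [56]
step 0: K = P̄·Hᵀ·S⁻¹ = [-17/28; 3/28]
step 0: x' = x̄ + K·y = [43/28, 27/28]
step 0: P' = (I − K·H)·P̄ = [187/14 51/14; 51/14 19/14]
step 1: x̄ = F·x = [-39/7, 0]
step 1: P̄ = F·P·Fᵀ + Q = [1032/7 0; 0 2]
step 1: y = z − H·x̄ = [-18/7]
step 1: S = H·P̄·Hᵀ + R = [1186/7]
step 1: K = P̄·Hᵀ·S⁻¹ = [-516/593; 21/593]
step 1: x' = x̄ + K·y = [-1977/593, -54/593]
step 1: P' = (I − K·H)·P̄ = [11352/593 3096/593; 3096/593 1060/593]
step 2: x̄ = F·x = [5985/593, 0]
step 2: P̄ = F·P·Fᵀ + Q = [124176/593 0; 0 2]
step 2: y = z − H·x̄ = [5392/593]
step 2: S = H·P̄·Hᵀ + R = [137222/593]
step 2: K = P̄·Hᵀ·S⁻¹ = [-62088/68611; 1779/68611]
step 2: x' = x̄ + K·y = [127923/68611, 16176/68611]
step 2: P' = (I − K·H)·P̄ = [1365936/68611 372528/68611; 372528/68611 126548/68611]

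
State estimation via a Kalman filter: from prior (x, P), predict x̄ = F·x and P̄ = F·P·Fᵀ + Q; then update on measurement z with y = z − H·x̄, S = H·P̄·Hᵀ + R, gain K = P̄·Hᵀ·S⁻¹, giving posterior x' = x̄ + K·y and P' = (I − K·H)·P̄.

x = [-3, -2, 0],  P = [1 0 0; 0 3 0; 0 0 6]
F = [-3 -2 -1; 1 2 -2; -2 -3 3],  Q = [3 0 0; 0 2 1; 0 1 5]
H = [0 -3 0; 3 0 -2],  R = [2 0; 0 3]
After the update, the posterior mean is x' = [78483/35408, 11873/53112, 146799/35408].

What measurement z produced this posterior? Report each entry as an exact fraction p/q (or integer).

z = [-1, -2]

x̄ = F·x = [13, -7, 12]
P̄ = F·P·Fᵀ + Q = [30 -3 6; -3 39 -55; 6 -55 90]
S = H·P̄·Hᵀ + R = [353 -303; -303 561]
K = P̄·Hᵀ·S⁻¹ = [9561/35408 10087/35408; -5839/17704 101/53112; 14493/35408 -2397/35408]
x' − x̄ = [-381821/35408, 383657/53112, -278097/35408] = K·y
y = (KᵀK)⁻¹·Kᵀ·(x' − x̄) = [-22, -17]
z = y + H·x̄ = [-22, -17] + [21, 15] = [-1, -2]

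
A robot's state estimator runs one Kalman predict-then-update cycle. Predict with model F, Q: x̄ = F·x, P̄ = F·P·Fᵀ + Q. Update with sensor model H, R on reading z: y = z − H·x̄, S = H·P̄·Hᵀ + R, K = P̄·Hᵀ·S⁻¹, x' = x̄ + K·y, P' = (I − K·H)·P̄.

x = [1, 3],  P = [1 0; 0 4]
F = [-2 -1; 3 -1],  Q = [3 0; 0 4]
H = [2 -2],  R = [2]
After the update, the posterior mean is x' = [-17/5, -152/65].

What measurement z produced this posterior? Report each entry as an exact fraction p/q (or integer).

x̄ = F·x = [-5, 0]
P̄ = F·P·Fᵀ + Q = [11 -2; -2 17]
S = H·P̄·Hᵀ + R = [130]
K = P̄·Hᵀ·S⁻¹ = [1/5; -19/65]
x' − x̄ = [8/5, -152/65] = K·y
y = (KᵀK)⁻¹·Kᵀ·(x' − x̄) = [8]
z = y + H·x̄ = [8] + [-10] = [-2]

z = [-2]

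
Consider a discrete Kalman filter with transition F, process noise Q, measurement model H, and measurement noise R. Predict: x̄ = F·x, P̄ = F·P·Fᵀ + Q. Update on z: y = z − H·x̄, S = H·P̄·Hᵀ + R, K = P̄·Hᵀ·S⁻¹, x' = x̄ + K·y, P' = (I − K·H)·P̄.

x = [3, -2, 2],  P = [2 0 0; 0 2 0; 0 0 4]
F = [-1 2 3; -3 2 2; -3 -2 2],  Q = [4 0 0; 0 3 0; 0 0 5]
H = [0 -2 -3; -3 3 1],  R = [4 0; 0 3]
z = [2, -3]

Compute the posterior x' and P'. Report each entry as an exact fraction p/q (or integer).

x' = [-274137/75857, -876759/151714, 242553/75857]
P' = [693950/75857 848188/75857 -539736/75857; 848188/75857 2161811/151714 -701655/75857; -539736/75857 -701655/75857 488634/75857]

x̄ = F·x = [-1, -9, -1]
P̄ = F·P·Fᵀ + Q = [50 38 22; 38 45 26; 22 26 47]
y = z − H·x̄ = [-19, 22]
S = H·P̄·Hᵀ + R = [919 -271; -271 245]
K = P̄·Hᵀ·S⁻¹ = [-19292/75857 -25674/75857; -28423/151714 -2335/151714; -15648/75857 959/75857]
x' = x̄ + K·y = [-274137/75857, -876759/151714, 242553/75857]
P' = (I − K·H)·P̄ = [693950/75857 848188/75857 -539736/75857; 848188/75857 2161811/151714 -701655/75857; -539736/75857 -701655/75857 488634/75857]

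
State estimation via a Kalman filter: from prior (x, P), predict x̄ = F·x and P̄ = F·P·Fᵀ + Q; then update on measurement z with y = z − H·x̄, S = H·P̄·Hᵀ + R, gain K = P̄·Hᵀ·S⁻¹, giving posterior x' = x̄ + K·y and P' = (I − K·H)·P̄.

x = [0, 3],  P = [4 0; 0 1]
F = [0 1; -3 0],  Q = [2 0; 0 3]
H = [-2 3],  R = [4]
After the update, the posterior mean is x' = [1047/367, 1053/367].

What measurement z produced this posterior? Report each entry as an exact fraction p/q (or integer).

x̄ = F·x = [3, 0]
P̄ = F·P·Fᵀ + Q = [3 0; 0 39]
S = H·P̄·Hᵀ + R = [367]
K = P̄·Hᵀ·S⁻¹ = [-6/367; 117/367]
x' − x̄ = [-54/367, 1053/367] = K·y
y = (KᵀK)⁻¹·Kᵀ·(x' − x̄) = [9]
z = y + H·x̄ = [9] + [-6] = [3]

z = [3]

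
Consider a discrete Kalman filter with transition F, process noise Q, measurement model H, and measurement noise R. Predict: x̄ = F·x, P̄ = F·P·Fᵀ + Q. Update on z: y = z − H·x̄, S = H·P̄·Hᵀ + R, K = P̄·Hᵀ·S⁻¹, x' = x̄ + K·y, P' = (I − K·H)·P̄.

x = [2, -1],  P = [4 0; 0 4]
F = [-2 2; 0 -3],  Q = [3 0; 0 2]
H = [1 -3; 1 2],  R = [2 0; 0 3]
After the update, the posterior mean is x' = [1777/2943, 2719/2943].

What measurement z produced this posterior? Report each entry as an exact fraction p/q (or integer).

z = [-2, 3]

x̄ = F·x = [-6, 3]
P̄ = F·P·Fᵀ + Q = [35 -24; -24 38]
S = H·P̄·Hᵀ + R = [523 -169; -169 94]
K = P̄·Hᵀ·S⁻¹ = [1123/2943 1612/2943; -4184/20601 3874/20601]
x' − x̄ = [19435/2943, -6110/2943] = K·y
y = (KᵀK)⁻¹·Kᵀ·(x' − x̄) = [13, 3]
z = y + H·x̄ = [13, 3] + [-15, 0] = [-2, 3]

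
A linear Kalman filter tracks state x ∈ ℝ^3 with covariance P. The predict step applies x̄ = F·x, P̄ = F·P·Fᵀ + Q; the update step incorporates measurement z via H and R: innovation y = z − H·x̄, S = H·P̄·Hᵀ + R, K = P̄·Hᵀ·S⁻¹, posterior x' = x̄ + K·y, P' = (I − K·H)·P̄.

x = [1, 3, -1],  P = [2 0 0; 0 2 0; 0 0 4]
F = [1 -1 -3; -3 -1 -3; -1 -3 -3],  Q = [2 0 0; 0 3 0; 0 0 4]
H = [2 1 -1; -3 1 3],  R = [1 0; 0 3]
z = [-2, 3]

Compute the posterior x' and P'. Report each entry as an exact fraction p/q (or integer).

x' = [-142961/54359, 65829/54359, -115753/54359]
P' = [320214/54359 -220650/54359 394048/54359; -220650/54359 191391/54359 -271152/54359; 394048/54359 -271152/54359 498244/54359]

x̄ = F·x = [1, -3, -7]
P̄ = F·P·Fᵀ + Q = [42 32 40; 32 59 48; 40 48 60]
y = z − H·x̄ = [-8, 30]
S = H·P̄·Hᵀ + R = [160 51; 51 356]
K = P̄·Hᵀ·S⁻¹ = [25730/54359 284/54359; 21243/54359 13295/54359; 18700/54359 13812/54359]
x' = x̄ + K·y = [-142961/54359, 65829/54359, -115753/54359]
P' = (I − K·H)·P̄ = [320214/54359 -220650/54359 394048/54359; -220650/54359 191391/54359 -271152/54359; 394048/54359 -271152/54359 498244/54359]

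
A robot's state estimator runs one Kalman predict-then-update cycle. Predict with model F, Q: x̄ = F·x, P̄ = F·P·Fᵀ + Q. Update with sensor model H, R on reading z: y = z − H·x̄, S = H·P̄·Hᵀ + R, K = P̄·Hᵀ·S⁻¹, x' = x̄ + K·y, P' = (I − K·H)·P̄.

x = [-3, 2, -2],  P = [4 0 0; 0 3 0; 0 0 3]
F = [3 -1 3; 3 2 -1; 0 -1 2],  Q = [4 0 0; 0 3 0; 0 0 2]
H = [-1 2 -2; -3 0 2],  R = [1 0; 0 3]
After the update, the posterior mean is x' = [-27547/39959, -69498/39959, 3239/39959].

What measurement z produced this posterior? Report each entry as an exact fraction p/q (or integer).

x̄ = F·x = [-17, -3, -6]
P̄ = F·P·Fᵀ + Q = [70 21 21; 21 54 -12; 21 -12 17]
S = H·P̄·Hᵀ + R = [451 52; 52 449]
K = P̄·Hᵀ·S⁻¹ = [-22694/199795 -72128/199795; 54363/199795 -45009/199795; -33963/199795 -8971/199795]
x' − x̄ = [651756/39959, 50379/39959, 242993/39959] = K·y
y = (KᵀK)⁻¹·Kᵀ·(x' − x̄) = [-26, -37]
z = y + H·x̄ = [-26, -37] + [23, 39] = [-3, 2]

z = [-3, 2]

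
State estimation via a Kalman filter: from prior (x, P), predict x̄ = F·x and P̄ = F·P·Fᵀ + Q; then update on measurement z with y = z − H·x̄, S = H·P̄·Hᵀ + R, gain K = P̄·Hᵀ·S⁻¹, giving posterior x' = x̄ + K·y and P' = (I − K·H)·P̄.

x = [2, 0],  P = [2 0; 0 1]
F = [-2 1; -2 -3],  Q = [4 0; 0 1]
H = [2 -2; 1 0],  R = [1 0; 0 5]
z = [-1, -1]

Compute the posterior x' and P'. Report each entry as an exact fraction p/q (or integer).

x̄ = F·x = [-4, -4]
P̄ = F·P·Fᵀ + Q = [13 5; 5 18]
y = z − H·x̄ = [-1, 3]
S = H·P̄·Hᵀ + R = [85 16; 16 18]
K = P̄·Hᵀ·S⁻¹ = [40/637 849/1274; -274/637 841/1274]
x' = x̄ + K·y = [-2629/1274, -2025/1274]
P' = (I − K·H)·P̄ = [4245/1274 4205/1274; 4205/1274 4479/1274]

x' = [-2629/1274, -2025/1274]
P' = [4245/1274 4205/1274; 4205/1274 4479/1274]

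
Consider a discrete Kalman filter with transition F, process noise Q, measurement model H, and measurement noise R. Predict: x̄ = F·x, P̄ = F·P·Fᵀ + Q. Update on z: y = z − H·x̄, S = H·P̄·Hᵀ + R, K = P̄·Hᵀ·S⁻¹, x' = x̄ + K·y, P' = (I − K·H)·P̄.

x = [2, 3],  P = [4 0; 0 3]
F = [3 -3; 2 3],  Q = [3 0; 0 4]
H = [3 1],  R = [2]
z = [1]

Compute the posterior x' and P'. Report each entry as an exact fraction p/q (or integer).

x̄ = F·x = [-3, 13]
P̄ = F·P·Fᵀ + Q = [66 -3; -3 47]
y = z − H·x̄ = [-3]
S = H·P̄·Hᵀ + R = [625]
K = P̄·Hᵀ·S⁻¹ = [39/125; 38/625]
x' = x̄ + K·y = [-492/125, 8011/625]
P' = (I − K·H)·P̄ = [129/25 -1857/125; -1857/125 27931/625]

x' = [-492/125, 8011/625]
P' = [129/25 -1857/125; -1857/125 27931/625]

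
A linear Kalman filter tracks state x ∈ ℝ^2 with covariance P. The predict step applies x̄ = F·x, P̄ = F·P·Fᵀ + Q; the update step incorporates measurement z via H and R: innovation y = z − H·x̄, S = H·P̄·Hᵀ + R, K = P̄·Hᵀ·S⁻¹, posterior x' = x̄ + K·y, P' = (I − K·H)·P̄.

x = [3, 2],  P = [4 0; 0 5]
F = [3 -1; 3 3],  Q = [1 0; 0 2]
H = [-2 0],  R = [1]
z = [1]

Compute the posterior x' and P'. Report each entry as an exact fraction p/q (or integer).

x̄ = F·x = [7, 15]
P̄ = F·P·Fᵀ + Q = [42 21; 21 83]
y = z − H·x̄ = [15]
S = H·P̄·Hᵀ + R = [169]
K = P̄·Hᵀ·S⁻¹ = [-84/169; -42/169]
x' = x̄ + K·y = [-77/169, 1905/169]
P' = (I − K·H)·P̄ = [42/169 21/169; 21/169 12263/169]

x' = [-77/169, 1905/169]
P' = [42/169 21/169; 21/169 12263/169]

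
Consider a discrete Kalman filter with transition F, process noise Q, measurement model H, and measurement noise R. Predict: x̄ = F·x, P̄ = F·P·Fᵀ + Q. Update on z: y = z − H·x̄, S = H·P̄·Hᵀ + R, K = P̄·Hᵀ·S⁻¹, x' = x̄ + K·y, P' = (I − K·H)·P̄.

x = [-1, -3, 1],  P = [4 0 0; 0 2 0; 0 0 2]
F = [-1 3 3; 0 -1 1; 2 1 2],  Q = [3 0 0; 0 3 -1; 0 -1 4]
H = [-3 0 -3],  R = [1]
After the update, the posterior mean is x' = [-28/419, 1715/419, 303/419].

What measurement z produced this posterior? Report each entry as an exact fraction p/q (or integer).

x̄ = F·x = [-5, 4, -3]
P̄ = F·P·Fᵀ + Q = [43 0 10; 0 7 1; 10 1 30]
S = H·P̄·Hᵀ + R = [838]
K = P̄·Hᵀ·S⁻¹ = [-159/838; -3/838; -60/419]
x' − x̄ = [2067/419, 39/419, 1560/419] = K·y
y = (KᵀK)⁻¹·Kᵀ·(x' − x̄) = [-26]
z = y + H·x̄ = [-26] + [24] = [-2]

z = [-2]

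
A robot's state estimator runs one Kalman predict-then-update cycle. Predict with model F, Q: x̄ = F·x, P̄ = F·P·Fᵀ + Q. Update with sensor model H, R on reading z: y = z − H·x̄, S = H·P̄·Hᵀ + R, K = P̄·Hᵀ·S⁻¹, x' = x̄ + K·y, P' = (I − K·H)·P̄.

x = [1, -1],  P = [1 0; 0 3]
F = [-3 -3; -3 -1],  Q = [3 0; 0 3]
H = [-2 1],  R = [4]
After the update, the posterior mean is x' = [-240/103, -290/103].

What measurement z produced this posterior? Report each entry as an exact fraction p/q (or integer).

x̄ = F·x = [0, -2]
P̄ = F·P·Fᵀ + Q = [39 18; 18 15]
S = H·P̄·Hᵀ + R = [103]
K = P̄·Hᵀ·S⁻¹ = [-60/103; -21/103]
x' − x̄ = [-240/103, -84/103] = K·y
y = (KᵀK)⁻¹·Kᵀ·(x' − x̄) = [4]
z = y + H·x̄ = [4] + [-2] = [2]

z = [2]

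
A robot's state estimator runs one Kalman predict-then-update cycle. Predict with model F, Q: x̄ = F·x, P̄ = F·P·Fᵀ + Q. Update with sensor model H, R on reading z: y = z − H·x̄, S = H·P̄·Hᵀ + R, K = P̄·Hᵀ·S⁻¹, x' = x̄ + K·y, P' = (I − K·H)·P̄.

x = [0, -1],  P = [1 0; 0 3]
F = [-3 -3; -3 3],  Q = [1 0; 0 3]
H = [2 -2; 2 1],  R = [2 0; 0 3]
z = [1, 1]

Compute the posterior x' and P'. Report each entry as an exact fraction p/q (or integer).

x' = [5257/10466, -495/20932]
P' = [1986/5233 2211/10466; 2211/10466 11307/20932]

x̄ = F·x = [3, -3]
P̄ = F·P·Fᵀ + Q = [37 -18; -18 39]
y = z − H·x̄ = [-11, -2]
S = H·P̄·Hᵀ + R = [450 106; 106 118]
K = P̄·Hᵀ·S⁻¹ = [1761/10466 3385/10466; -6885/20932 6717/20932]
x' = x̄ + K·y = [5257/10466, -495/20932]
P' = (I − K·H)·P̄ = [1986/5233 2211/10466; 2211/10466 11307/20932]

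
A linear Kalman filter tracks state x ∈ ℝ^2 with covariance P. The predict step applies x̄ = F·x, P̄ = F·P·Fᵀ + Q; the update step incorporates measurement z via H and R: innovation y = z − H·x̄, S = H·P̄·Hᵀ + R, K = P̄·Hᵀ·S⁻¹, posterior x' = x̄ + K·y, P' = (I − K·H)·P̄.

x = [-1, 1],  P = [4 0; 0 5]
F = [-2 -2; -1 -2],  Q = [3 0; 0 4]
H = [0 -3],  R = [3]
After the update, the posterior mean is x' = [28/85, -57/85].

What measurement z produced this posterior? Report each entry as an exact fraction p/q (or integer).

z = [2]

x̄ = F·x = [0, -1]
P̄ = F·P·Fᵀ + Q = [39 28; 28 28]
S = H·P̄·Hᵀ + R = [255]
K = P̄·Hᵀ·S⁻¹ = [-28/85; -28/85]
x' − x̄ = [28/85, 28/85] = K·y
y = (KᵀK)⁻¹·Kᵀ·(x' − x̄) = [-1]
z = y + H·x̄ = [-1] + [3] = [2]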